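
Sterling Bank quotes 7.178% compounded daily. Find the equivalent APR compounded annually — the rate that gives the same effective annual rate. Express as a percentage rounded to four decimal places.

EAR = (1 + 0.07178/365)^365 − 1 = 0.074411.
Compounded annually, the equivalent nominal rate is the EAR itself: 7.4411%.

7.4411%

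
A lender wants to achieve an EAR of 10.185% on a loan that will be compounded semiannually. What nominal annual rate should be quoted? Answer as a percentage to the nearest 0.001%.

(1 + r/2)^2 − 1 = 0.10185, so 1 + r/2 = 1.10185^(1/2).
r/2 = 0.049690, so r = 0.099381 = 9.938%.

9.938%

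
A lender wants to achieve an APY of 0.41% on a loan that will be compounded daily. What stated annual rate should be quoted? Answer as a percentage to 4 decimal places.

0.4092%

(1 + r/365)^365 − 1 = 0.0041, so 1 + r/365 = 1.0041^(1/365).
r/365 = 0.000011, so r = 0.004092 = 0.4092%.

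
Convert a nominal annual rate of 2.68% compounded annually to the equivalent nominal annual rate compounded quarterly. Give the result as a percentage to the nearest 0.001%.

Compounded annually, EAR = nominal = 0.026800.
Solve (1 + r/4)^4 = 1.026800: r/4 = 1.026800^(1/4) − 1 = 0.006634, so r = 0.026535 = 2.653%.

2.653%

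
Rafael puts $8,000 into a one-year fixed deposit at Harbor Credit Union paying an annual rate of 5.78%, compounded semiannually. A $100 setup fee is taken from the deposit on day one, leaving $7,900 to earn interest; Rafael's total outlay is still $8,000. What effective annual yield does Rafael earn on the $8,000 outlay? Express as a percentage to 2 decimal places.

4.54%

Value after one year: 7,900 × (1 + 0.0578/2)^2 = 7,900 × 1.058635 = $8,363.22.
Effective yield on the $8,000 outlay: 8,363.22 / 8,000 − 1 = 0.045402 = 4.54%.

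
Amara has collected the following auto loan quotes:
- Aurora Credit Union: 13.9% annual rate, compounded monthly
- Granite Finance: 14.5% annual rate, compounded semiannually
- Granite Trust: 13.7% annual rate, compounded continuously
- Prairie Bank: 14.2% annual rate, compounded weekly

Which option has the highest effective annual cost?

Prairie Bank

Aurora Credit Union: (1 + 0.139/12)^12 − 1 = 14.821%
Granite Finance: (1 + 0.145/2)^2 − 1 = 15.026%
Granite Trust: e^0.137 − 1 = 14.683%
Prairie Bank: (1 + 0.142/52)^52 − 1 = 15.235%
The highest effective annual rate is Prairie Bank at 15.235%.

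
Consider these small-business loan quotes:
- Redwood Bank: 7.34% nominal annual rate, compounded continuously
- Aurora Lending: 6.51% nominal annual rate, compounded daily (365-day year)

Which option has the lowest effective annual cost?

Redwood Bank: e^0.0734 − 1 = 7.616%
Aurora Lending: (1 + 0.0651/365)^365 − 1 = 6.726%
The lowest effective annual rate is Aurora Lending at 6.726%.

Aurora Lending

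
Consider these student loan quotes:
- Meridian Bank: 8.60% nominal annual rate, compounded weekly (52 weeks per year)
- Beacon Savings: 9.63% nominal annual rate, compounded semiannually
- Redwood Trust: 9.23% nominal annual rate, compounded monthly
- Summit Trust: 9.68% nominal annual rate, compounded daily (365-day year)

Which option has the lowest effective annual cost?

Meridian Bank: (1 + 0.0860/52)^52 − 1 = 8.973%
Beacon Savings: (1 + 0.0963/2)^2 − 1 = 9.862%
Redwood Trust: (1 + 0.0923/12)^12 − 1 = 9.631%
Summit Trust: (1 + 0.0968/365)^365 − 1 = 10.163%
The lowest effective annual rate is Meridian Bank at 8.973%.

Meridian Bank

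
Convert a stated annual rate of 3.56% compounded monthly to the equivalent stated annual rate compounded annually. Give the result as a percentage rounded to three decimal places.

3.619%

EAR = (1 + 0.0356/12)^12 − 1 = 0.036187.
Compounded annually, the equivalent nominal rate is the EAR itself: 3.619%.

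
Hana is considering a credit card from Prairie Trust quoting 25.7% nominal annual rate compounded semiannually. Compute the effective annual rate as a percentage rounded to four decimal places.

EAR = (1 + 0.257/2)^2 − 1.
= (1 + 0.128500)^2 − 1 = 1.273512 − 1 = 27.3512%.

27.3512%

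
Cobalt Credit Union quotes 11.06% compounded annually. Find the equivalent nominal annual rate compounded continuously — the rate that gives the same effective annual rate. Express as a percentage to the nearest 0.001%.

Compounded annually, EAR = nominal = 0.110600.
Equivalent continuous rate: r = ln(1 + 0.110600) = 0.104900 = 10.490%.

10.490%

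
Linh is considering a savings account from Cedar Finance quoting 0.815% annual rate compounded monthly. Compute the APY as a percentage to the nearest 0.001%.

0.818%

EAR = (1 + 0.00815/12)^12 − 1.
= (1 + 0.000679)^12 − 1 = 1.008181 − 1 = 0.818%.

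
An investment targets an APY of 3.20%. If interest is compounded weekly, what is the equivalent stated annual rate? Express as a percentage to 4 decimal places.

3.1508%

(1 + r/52)^52 − 1 = 0.0320, so 1 + r/52 = 1.0320^(1/52).
r/52 = 0.000606, so r = 0.031508 = 3.1508%.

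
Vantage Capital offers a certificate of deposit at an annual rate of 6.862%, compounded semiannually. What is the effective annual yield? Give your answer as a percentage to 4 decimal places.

EAR = (1 + 0.06862/2)^2 − 1.
= (1 + 0.034310)^2 − 1 = 1.069797 − 1 = 6.9797%.

6.9797%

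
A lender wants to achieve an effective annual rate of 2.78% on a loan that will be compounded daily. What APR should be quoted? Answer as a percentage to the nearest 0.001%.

(1 + r/365)^365 − 1 = 0.0278, so 1 + r/365 = 1.0278^(1/365).
r/365 = 0.000075, so r = 0.027422 = 2.742%.

2.742%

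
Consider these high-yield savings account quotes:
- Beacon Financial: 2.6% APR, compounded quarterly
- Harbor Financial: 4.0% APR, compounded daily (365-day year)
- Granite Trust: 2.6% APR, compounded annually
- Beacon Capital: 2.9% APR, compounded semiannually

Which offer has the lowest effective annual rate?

Granite Trust

Beacon Financial: (1 + 0.026/4)^4 − 1 = 2.625%
Harbor Financial: (1 + 0.040/365)^365 − 1 = 4.081%
Granite Trust: compounded annually, EAR = 2.600%
Beacon Capital: (1 + 0.029/2)^2 − 1 = 2.921%
The lowest effective annual rate is Granite Trust at 2.600%.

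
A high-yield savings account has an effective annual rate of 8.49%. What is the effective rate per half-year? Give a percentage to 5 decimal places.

4.15853%

The per-half-year rate i satisfies (1 + i)^2 = 1 + 0.0849.
i = 1.0849^(1/2) − 1 = 0.0415853 = 4.15853%.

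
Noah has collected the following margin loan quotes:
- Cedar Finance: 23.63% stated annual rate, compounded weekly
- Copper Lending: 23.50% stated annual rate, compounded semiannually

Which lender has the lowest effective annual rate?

Cedar Finance: (1 + 0.2363/52)^52 − 1 = 26.588%
Copper Lending: (1 + 0.2350/2)^2 − 1 = 24.881%
The lowest effective annual rate is Copper Lending at 24.881%.

Copper Lending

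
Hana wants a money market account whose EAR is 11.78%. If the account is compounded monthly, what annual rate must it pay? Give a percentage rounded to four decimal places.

11.1881%

(1 + r/12)^12 − 1 = 0.1178, so 1 + r/12 = 1.1178^(1/12).
r/12 = 0.009323, so r = 0.111881 = 11.1881%.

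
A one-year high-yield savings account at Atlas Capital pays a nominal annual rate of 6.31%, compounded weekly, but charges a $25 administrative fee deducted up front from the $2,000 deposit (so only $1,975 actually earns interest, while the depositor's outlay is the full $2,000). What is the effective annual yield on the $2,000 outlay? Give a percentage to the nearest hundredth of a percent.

5.18%

Value after one year: 1,975 × (1 + 0.0631/52)^52 = 1,975 × 1.065093 = $2,103.56.
Effective yield on the $2,000 outlay: 2,103.56 / 2,000 − 1 = 0.051779 = 5.18%.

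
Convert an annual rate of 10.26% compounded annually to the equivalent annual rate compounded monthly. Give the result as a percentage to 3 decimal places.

9.807%

Compounded annually, EAR = nominal = 0.102600.
Solve (1 + r/12)^12 = 1.102600: r/12 = 1.102600^(1/12) − 1 = 0.008172, so r = 0.098070 = 9.807%.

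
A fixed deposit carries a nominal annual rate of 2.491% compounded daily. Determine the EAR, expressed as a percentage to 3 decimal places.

EAR = (1 + 0.02491/365)^365 − 1.
= (1 + 0.000068)^365 − 1 = 1.025222 − 1 = 2.522%.

2.522%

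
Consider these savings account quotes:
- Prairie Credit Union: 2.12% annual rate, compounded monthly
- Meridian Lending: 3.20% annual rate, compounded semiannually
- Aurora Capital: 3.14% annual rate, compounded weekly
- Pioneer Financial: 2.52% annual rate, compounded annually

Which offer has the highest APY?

Prairie Credit Union: (1 + 0.0212/12)^12 − 1 = 2.141%
Meridian Lending: (1 + 0.0320/2)^2 − 1 = 3.226%
Aurora Capital: (1 + 0.0314/52)^52 − 1 = 3.189%
Pioneer Financial: compounded annually, EAR = 2.520%
The highest effective annual rate is Meridian Lending at 3.226%.

Meridian Lending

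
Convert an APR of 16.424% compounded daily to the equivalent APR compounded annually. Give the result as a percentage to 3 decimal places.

EAR = (1 + 0.16424/365)^365 − 1 = 0.178454.
Compounded annually, the equivalent nominal rate is the EAR itself: 17.845%.

17.845%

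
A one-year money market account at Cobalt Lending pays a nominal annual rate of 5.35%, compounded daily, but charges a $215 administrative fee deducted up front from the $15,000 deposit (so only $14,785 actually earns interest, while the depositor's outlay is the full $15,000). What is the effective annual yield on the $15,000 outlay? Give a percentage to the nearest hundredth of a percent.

3.98%

Value after one year: 14,785 × (1 + 0.0535/365)^365 = 14,785 × 1.054953 = $15,597.48.
Effective yield on the $15,000 outlay: 15,597.48 / 15,000 − 1 = 0.039832 = 3.98%.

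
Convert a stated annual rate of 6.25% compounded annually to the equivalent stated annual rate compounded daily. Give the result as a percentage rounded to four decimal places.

Compounded annually, EAR = nominal = 0.062500.
Solve (1 + r/365)^365 = 1.062500: r/365 = 1.062500^(1/365) − 1 = 0.000166, so r = 0.060630 = 6.0630%.

6.0630%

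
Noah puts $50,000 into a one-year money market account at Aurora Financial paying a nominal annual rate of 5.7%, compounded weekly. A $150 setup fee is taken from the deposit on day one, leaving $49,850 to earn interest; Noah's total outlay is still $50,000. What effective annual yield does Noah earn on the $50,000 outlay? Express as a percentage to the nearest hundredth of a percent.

Value after one year: 49,850 × (1 + 0.057/52)^52 = 49,850 × 1.058623 = $52,772.34.
Effective yield on the $50,000 outlay: 52,772.34 / 50,000 − 1 = 0.055447 = 5.54%.

5.54%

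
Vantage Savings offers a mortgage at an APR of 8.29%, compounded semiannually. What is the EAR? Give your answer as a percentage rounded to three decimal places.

8.462%

EAR = (1 + 0.0829/2)^2 − 1.
= (1 + 0.041450)^2 − 1 = 1.084618 − 1 = 8.462%.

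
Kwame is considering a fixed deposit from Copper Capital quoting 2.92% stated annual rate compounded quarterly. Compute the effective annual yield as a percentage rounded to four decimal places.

2.9521%

EAR = (1 + 0.0292/4)^4 − 1.
= 1.029521 − 1 = 2.9521%.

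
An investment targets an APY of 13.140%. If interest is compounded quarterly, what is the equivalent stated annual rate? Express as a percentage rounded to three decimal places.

12.538%

(1 + r/4)^4 − 1 = 0.13140, so 1 + r/4 = 1.13140^(1/4).
r/4 = 0.031345, so r = 0.125381 = 12.538%.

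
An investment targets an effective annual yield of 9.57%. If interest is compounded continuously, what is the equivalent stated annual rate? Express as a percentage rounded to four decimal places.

9.1393%

Continuous: nominal r satisfies e^r − 1 = 0.0957.
r = ln(1 + 0.0957) = ln(1.0957) = 0.091393 = 9.1393%.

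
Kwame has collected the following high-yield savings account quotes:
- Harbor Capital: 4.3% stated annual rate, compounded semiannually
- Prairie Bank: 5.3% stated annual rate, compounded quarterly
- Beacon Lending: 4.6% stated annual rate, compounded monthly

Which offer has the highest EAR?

Prairie Bank

Harbor Capital: (1 + 0.043/2)^2 − 1 = 4.346%
Prairie Bank: (1 + 0.053/4)^4 − 1 = 5.406%
Beacon Lending: (1 + 0.046/12)^12 − 1 = 4.698%
The highest effective annual rate is Prairie Bank at 5.406%.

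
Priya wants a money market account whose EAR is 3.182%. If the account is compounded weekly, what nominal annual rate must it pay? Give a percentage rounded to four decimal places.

3.1334%

(1 + r/52)^52 − 1 = 0.03182, so 1 + r/52 = 1.03182^(1/52).
r/52 = 0.000603, so r = 0.031334 = 3.1334%.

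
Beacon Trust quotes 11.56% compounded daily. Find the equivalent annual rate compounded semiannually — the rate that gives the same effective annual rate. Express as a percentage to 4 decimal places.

11.8987%

EAR = (1 + 0.1156/365)^365 − 1 = 0.122526.
Solve (1 + r/2)^2 = 1.122526: r/2 = 1.122526^(1/2) − 1 = 0.059493, so r = 0.118987 = 11.8987%.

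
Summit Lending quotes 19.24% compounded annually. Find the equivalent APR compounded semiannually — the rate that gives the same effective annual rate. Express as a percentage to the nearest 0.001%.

18.394%

Compounded annually, EAR = nominal = 0.192400.
Solve (1 + r/2)^2 = 1.192400: r/2 = 1.192400^(1/2) − 1 = 0.091971, so r = 0.183941 = 18.394%.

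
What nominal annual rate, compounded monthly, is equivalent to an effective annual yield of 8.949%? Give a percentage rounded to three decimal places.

(1 + r/12)^12 − 1 = 0.08949, so 1 + r/12 = 1.08949^(1/12).
r/12 = 0.007168, so r = 0.086017 = 8.602%.

8.602%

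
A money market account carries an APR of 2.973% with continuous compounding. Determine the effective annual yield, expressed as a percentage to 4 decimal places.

With continuous compounding, EAR = e^0.02973 − 1.
e^0.02973 = 1.030176, so EAR = 0.030176 = 3.0176%.

3.0176%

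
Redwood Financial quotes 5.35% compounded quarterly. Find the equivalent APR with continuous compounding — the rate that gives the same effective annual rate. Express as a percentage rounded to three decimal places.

EAR = (1 + 0.0535/4)^4 − 1 = 0.054583.
Equivalent continuous rate: r = ln(1 + 0.054583) = 0.053145 = 5.315%.

5.315%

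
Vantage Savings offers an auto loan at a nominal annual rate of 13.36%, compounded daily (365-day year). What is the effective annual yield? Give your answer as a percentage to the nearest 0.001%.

14.291%

EAR = (1 + 0.1336/365)^365 − 1.
= 1.142908 − 1 = 14.291%.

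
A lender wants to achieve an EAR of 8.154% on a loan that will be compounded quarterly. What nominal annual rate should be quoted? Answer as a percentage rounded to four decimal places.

(1 + r/4)^4 − 1 = 0.08154, so 1 + r/4 = 1.08154^(1/4).
r/4 = 0.019790, so r = 0.079159 = 7.9159%.

7.9159%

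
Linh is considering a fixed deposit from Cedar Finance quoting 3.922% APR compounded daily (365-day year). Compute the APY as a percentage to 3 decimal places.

4.000%

EAR = (1 + 0.03922/365)^365 − 1.
= 1.039997 − 1 = 4.000%.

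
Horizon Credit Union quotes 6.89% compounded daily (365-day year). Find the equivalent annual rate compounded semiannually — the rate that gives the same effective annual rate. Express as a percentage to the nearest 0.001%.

7.009%

EAR = (1 + 0.0689/365)^365 − 1 = 0.071322.
Solve (1 + r/2)^2 = 1.071322: r/2 = 1.071322^(1/2) − 1 = 0.035047, so r = 0.070094 = 7.009%.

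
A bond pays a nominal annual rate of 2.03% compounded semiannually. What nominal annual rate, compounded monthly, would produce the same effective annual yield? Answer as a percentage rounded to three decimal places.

2.021%

EAR = (1 + 0.0203/2)^2 − 1 = 0.020403.
Solve (1 + r/12)^12 = 1.020403: r/12 = 1.020403^(1/12) − 1 = 0.001685, so r = 0.020215 = 2.021%.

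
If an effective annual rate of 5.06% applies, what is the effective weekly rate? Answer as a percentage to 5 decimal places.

0.09497%

The per-week rate i satisfies (1 + i)^52 = 1 + 0.0506.
i = 1.0506^(1/52) − 1 = 0.0009497 = 0.09497%.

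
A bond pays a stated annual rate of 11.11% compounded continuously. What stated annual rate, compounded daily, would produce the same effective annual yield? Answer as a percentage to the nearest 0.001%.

11.112%

EAR under continuous compounding: e^0.1111 − 1 = 0.117507.
Solve (1 + r/365)^365 = 1.117507: r/365 = 1.117507^(1/365) − 1 = 0.000304, so r = 0.111117 = 11.112%.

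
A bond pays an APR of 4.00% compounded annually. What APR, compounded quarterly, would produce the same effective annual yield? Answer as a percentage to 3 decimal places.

3.941%

Compounded annually, EAR = nominal = 0.040000.
Solve (1 + r/4)^4 = 1.040000: r/4 = 1.040000^(1/4) − 1 = 0.009853, so r = 0.039414 = 3.941%.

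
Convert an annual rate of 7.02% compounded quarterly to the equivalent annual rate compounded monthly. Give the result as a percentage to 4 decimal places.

6.9793%

EAR = (1 + 0.0702/4)^4 − 1 = 0.072070.
Solve (1 + r/12)^12 = 1.072070: r/12 = 1.072070^(1/12) − 1 = 0.005816, so r = 0.069793 = 6.9793%.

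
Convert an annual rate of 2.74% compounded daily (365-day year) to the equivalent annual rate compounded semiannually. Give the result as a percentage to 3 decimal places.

EAR = (1 + 0.0274/365)^365 − 1 = 0.027778.
Solve (1 + r/2)^2 = 1.027778: r/2 = 1.027778^(1/2) − 1 = 0.013794, so r = 0.027588 = 2.759%.

2.759%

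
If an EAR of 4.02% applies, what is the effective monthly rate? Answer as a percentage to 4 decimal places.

0.3290%

The per-month rate i satisfies (1 + i)^12 = 1 + 0.0402.
i = 1.0402^(1/12) − 1 = 0.0032898 = 0.3290%.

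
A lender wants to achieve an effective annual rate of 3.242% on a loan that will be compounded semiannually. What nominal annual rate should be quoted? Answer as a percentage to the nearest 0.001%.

3.216%

(1 + r/2)^2 − 1 = 0.03242, so 1 + r/2 = 1.03242^(1/2).
r/2 = 0.016081, so r = 0.032161 = 3.216%.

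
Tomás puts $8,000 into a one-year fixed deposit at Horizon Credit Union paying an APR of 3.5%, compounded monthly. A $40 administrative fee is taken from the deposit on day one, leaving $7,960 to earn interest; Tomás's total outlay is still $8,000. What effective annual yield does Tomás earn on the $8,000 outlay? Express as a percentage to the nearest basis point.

Value after one year: 7,960 × (1 + 0.035/12)^12 = 7,960 × 1.035567 = $8,243.11.
Effective yield on the $8,000 outlay: 8,243.11 / 8,000 − 1 = 0.030389 = 3.04%.

3.04%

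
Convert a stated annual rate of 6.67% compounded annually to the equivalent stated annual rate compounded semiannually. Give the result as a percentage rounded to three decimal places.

6.562%

Compounded annually, EAR = nominal = 0.066700.
Solve (1 + r/2)^2 = 1.066700: r/2 = 1.066700^(1/2) − 1 = 0.032812, so r = 0.065623 = 6.562%.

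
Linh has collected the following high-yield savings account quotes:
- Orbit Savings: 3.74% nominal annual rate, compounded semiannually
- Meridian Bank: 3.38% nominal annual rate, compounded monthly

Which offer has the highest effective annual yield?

Orbit Savings

Orbit Savings: (1 + 0.0374/2)^2 − 1 = 3.775%
Meridian Bank: (1 + 0.0338/12)^12 − 1 = 3.433%
The highest effective annual rate is Orbit Savings at 3.775%.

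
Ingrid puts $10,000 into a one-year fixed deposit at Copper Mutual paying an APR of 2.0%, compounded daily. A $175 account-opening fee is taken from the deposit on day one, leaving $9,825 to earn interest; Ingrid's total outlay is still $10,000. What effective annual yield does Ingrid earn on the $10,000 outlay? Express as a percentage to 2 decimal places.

0.23%

Value after one year: 9,825 × (1 + 0.020/365)^365 = 9,825 × 1.020201 = $10,023.47.
Effective yield on the $10,000 outlay: 10,023.47 / 10,000 − 1 = 0.002347 = 0.23%.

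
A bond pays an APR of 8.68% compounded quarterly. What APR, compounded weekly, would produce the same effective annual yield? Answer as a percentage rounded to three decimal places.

EAR = (1 + 0.0868/4)^4 − 1 = 0.089666.
Solve (1 + r/52)^52 = 1.089666: r/52 = 1.089666^(1/52) − 1 = 0.001653, so r = 0.085943 = 8.594%.

8.594%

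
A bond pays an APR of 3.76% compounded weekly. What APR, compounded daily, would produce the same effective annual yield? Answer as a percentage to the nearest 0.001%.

EAR = (1 + 0.0376/52)^52 − 1 = 0.038302.
Solve (1 + r/365)^365 = 1.038302: r/365 = 1.038302^(1/365) − 1 = 0.000103, so r = 0.037588 = 3.759%.

3.759%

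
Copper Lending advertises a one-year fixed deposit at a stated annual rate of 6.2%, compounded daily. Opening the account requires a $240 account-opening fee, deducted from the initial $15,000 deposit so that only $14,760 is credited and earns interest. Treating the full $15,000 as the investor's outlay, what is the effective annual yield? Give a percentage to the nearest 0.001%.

Value after one year: 14,760 × (1 + 0.062/365)^365 = 14,760 × 1.063957 = $15,704.00.
Effective yield on the $15,000 outlay: 15,704.00 / 15,000 − 1 = 0.046933 = 4.693%.

4.693%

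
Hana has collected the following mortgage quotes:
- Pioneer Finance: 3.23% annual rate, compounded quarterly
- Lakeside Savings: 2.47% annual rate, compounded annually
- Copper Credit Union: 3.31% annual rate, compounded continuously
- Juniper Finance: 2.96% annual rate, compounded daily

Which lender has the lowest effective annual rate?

Pioneer Finance: (1 + 0.0323/4)^4 − 1 = 3.269%
Lakeside Savings: compounded annually, EAR = 2.470%
Copper Credit Union: e^0.0331 − 1 = 3.365%
Juniper Finance: (1 + 0.0296/365)^365 − 1 = 3.004%
The lowest effective annual rate is Lakeside Savings at 2.470%.

Lakeside Savings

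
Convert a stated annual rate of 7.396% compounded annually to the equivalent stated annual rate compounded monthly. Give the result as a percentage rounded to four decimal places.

7.1565%

Compounded annually, EAR = nominal = 0.073960.
Solve (1 + r/12)^12 = 1.073960: r/12 = 1.073960^(1/12) − 1 = 0.005964, so r = 0.071565 = 7.1565%.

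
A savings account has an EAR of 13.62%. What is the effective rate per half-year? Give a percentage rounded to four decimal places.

The per-half-year rate i satisfies (1 + i)^2 = 1 + 0.1362.
i = 1.1362^(1/2) − 1 = 0.0659268 = 6.5927%.

6.5927%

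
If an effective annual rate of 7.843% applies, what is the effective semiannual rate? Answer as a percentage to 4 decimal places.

3.8475%

The per-half-year rate i satisfies (1 + i)^2 = 1 + 0.07843.
i = 1.07843^(1/2) − 1 = 0.0384748 = 3.8475%.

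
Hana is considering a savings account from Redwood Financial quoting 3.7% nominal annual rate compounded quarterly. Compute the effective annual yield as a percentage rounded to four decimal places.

3.7517%

EAR = (1 + 0.037/4)^4 − 1.
= (1 + 0.009250)^4 − 1 = 1.037517 − 1 = 3.7517%.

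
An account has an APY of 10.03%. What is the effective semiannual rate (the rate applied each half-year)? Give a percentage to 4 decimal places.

The per-half-year rate i satisfies (1 + i)^2 = 1 + 0.1003.
i = 1.1003^(1/2) − 1 = 0.0489519 = 4.8952%.

4.8952%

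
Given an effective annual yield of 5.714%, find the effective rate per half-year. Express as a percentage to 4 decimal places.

The per-half-year rate i satisfies (1 + i)^2 = 1 + 0.05714.
i = 1.05714^(1/2) − 1 = 0.0281731 = 2.8173%.

2.8173%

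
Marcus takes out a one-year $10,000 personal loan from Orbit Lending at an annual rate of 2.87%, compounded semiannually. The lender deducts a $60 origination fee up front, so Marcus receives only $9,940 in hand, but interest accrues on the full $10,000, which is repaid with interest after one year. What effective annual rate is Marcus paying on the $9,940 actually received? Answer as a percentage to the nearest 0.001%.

3.512%

Amount owed after one year: 10,000 × (1 + 0.0287/2)^2 = 10,000 × 1.028906 = $10,289.06.
Effective rate on net proceeds: 10,289.06 / 9,940 − 1 = 0.035117 = 3.512%.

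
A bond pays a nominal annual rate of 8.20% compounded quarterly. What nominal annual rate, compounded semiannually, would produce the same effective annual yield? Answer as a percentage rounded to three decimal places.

EAR = (1 + 0.0820/4)^4 − 1 = 0.084556.
Solve (1 + r/2)^2 = 1.084556: r/2 = 1.084556^(1/2) − 1 = 0.041420, so r = 0.082840 = 8.284%.

8.284%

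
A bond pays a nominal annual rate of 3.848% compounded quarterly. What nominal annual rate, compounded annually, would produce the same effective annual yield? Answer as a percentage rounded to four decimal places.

3.9039%

EAR = (1 + 0.03848/4)^4 − 1 = 0.039039.
Compounded annually, the equivalent nominal rate is the EAR itself: 3.9039%.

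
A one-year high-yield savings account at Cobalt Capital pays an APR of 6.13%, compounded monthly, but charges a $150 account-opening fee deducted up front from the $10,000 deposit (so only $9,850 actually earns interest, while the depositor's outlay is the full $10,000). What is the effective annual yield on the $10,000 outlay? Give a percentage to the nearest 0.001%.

4.711%

Value after one year: 9,850 × (1 + 0.0613/12)^12 = 9,850 × 1.063052 = $10,471.06.
Effective yield on the $10,000 outlay: 10,471.06 / 10,000 − 1 = 0.047106 = 4.711%.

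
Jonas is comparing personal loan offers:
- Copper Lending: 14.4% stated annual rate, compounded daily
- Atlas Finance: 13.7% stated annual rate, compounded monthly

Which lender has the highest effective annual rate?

Copper Lending

Copper Lending: (1 + 0.144/365)^365 − 1 = 15.485%
Atlas Finance: (1 + 0.137/12)^12 − 1 = 14.594%
The highest effective annual rate is Copper Lending at 15.485%.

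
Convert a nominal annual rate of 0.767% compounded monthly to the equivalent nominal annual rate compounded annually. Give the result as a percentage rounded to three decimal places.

0.770%

EAR = (1 + 0.00767/12)^12 − 1 = 0.007697.
Compounded annually, the equivalent nominal rate is the EAR itself: 0.770%.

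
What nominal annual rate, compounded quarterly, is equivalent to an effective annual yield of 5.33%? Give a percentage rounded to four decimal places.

5.2267%

(1 + r/4)^4 − 1 = 0.0533, so 1 + r/4 = 1.0533^(1/4).
r/4 = 0.013067, so r = 0.052267 = 5.2267%.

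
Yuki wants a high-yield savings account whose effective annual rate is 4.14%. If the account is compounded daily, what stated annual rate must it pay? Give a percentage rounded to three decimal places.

(1 + r/365)^365 − 1 = 0.0414, so 1 + r/365 = 1.0414^(1/365).
r/365 = 0.000111, so r = 0.040568 = 4.057%.

4.057%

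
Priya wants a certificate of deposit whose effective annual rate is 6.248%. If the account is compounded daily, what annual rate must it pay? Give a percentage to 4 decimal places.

(1 + r/365)^365 − 1 = 0.06248, so 1 + r/365 = 1.06248^(1/365).
r/365 = 0.000166, so r = 0.060611 = 6.0611%.

6.0611%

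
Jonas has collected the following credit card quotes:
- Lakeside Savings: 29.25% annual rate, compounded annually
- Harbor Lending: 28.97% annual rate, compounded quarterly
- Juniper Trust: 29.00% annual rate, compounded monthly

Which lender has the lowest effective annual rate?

Lakeside Savings

Lakeside Savings: compounded annually, EAR = 29.250%
Harbor Lending: (1 + 0.2897/4)^4 − 1 = 32.272%
Juniper Trust: (1 + 0.2900/12)^12 − 1 = 33.183%
The lowest effective annual rate is Lakeside Savings at 29.250%.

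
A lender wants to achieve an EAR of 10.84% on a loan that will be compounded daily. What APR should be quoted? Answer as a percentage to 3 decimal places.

10.293%

(1 + r/365)^365 − 1 = 0.1084, so 1 + r/365 = 1.1084^(1/365).
r/365 = 0.000282, so r = 0.102932 = 10.293%.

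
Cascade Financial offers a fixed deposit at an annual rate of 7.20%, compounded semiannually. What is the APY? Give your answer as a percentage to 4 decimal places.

7.3296%

EAR = (1 + 0.0720/2)^2 − 1.
= (1 + 0.036000)^2 − 1 = 1.073296 − 1 = 7.3296%.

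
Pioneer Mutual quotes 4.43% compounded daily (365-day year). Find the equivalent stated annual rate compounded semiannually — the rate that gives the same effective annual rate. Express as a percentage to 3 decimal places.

EAR = (1 + 0.0443/365)^365 − 1 = 0.045293.
Solve (1 + r/2)^2 = 1.045293: r/2 = 1.045293^(1/2) − 1 = 0.022396, so r = 0.044792 = 4.479%.

4.479%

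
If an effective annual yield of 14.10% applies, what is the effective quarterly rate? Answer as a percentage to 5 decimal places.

3.35260%

The per-quarter rate i satisfies (1 + i)^4 = 1 + 0.1410.
i = 1.1410^(1/4) − 1 = 0.0335260 = 3.35260%.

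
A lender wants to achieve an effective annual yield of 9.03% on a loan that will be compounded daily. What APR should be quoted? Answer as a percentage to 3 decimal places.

(1 + r/365)^365 − 1 = 0.0903, so 1 + r/365 = 1.0903^(1/365).
r/365 = 0.000237, so r = 0.086463 = 8.646%.

8.646%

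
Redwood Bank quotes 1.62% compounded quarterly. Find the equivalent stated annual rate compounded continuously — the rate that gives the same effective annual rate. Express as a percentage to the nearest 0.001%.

EAR = (1 + 0.0162/4)^4 − 1 = 0.016299.
Equivalent continuous rate: r = ln(1 + 0.016299) = 0.016167 = 1.617%.

1.617%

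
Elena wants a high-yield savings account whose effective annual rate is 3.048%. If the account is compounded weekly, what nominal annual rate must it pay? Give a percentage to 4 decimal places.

(1 + r/52)^52 − 1 = 0.03048, so 1 + r/52 = 1.03048^(1/52).
r/52 = 0.000578, so r = 0.030033 = 3.0033%.

3.0033%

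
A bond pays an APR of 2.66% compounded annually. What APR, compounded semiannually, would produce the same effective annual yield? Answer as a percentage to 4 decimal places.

Compounded annually, EAR = nominal = 0.026600.
Solve (1 + r/2)^2 = 1.026600: r/2 = 1.026600^(1/2) − 1 = 0.013213, so r = 0.026425 = 2.6425%.

2.6425%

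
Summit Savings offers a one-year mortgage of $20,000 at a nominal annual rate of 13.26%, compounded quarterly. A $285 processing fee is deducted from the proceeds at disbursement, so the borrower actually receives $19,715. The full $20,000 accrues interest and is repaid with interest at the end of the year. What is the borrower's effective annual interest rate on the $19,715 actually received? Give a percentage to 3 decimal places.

Amount owed after one year: 20,000 × (1 + 0.1326/4)^4 = 20,000 × 1.139340 = $22,786.81.
Effective rate on net proceeds: 22,786.81 / 19,715 − 1 = 0.155811 = 15.581%.

15.581%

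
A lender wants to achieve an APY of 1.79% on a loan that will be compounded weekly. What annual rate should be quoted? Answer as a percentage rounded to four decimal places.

1.7745%

(1 + r/52)^52 − 1 = 0.0179, so 1 + r/52 = 1.0179^(1/52).
r/52 = 0.000341, so r = 0.017745 = 1.7745%.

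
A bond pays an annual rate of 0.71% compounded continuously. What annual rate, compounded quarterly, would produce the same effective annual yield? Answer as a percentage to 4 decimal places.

0.7106%

EAR under continuous compounding: e^0.0071 − 1 = 0.007125.
Solve (1 + r/4)^4 = 1.007125: r/4 = 1.007125^(1/4) − 1 = 0.001777, so r = 0.007106 = 0.7106%.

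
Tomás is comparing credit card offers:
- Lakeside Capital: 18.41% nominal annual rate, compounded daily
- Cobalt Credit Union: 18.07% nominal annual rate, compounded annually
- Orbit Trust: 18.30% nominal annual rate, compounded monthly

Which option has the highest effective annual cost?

Lakeside Capital: (1 + 0.1841/365)^365 − 1 = 20.208%
Cobalt Credit Union: compounded annually, EAR = 18.070%
Orbit Trust: (1 + 0.1830/12)^12 − 1 = 19.916%
The highest effective annual rate is Lakeside Capital at 20.208%.

Lakeside Capital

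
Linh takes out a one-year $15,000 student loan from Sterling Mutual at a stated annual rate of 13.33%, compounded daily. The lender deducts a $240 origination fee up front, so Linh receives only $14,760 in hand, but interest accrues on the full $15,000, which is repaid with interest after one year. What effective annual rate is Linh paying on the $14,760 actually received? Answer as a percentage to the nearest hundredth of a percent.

Amount owed after one year: 15,000 × (1 + 0.1333/365)^365 = 15,000 × 1.142565 = $17,138.47.
Effective rate on net proceeds: 17,138.47 / 14,760 − 1 = 0.161143 = 16.11%.

16.11%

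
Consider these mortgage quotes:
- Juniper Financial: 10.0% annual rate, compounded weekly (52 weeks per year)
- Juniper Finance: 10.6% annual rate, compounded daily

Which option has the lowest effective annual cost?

Juniper Financial

Juniper Financial: (1 + 0.100/52)^52 − 1 = 10.506%
Juniper Finance: (1 + 0.106/365)^365 − 1 = 11.180%
The lowest effective annual rate is Juniper Financial at 10.506%.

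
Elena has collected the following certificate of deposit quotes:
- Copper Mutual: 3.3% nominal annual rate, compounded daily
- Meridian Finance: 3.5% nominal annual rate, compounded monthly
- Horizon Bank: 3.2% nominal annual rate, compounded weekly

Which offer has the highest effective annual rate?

Copper Mutual: (1 + 0.033/365)^365 − 1 = 3.355%
Meridian Finance: (1 + 0.035/12)^12 − 1 = 3.557%
Horizon Bank: (1 + 0.032/52)^52 − 1 = 3.251%
The highest effective annual rate is Meridian Finance at 3.557%.

Meridian Finance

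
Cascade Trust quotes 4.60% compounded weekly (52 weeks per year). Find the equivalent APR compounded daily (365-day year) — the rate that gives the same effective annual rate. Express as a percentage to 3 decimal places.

EAR = (1 + 0.0460/52)^52 − 1 = 0.047053.
Solve (1 + r/365)^365 = 1.047053: r/365 = 1.047053^(1/365) − 1 = 0.000126, so r = 0.045983 = 4.598%.

4.598%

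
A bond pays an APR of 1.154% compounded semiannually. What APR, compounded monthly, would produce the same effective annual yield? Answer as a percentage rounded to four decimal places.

EAR = (1 + 0.01154/2)^2 − 1 = 0.011573.
Solve (1 + r/12)^12 = 1.011573: r/12 = 1.011573^(1/12) − 1 = 0.000959, so r = 0.011512 = 1.1512%.

1.1512%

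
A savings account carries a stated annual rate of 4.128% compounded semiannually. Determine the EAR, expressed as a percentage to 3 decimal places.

4.171%

EAR = (1 + 0.04128/2)^2 − 1.
= 1.041706 − 1 = 4.171%.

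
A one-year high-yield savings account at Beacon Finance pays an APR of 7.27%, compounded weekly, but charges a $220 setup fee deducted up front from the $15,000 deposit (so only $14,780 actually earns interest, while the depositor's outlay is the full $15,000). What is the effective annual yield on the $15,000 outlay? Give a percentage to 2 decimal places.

5.96%

Value after one year: 14,780 × (1 + 0.0727/52)^52 = 14,780 × 1.075353 = $15,893.72.
Effective yield on the $15,000 outlay: 15,893.72 / 15,000 − 1 = 0.059581 = 5.96%.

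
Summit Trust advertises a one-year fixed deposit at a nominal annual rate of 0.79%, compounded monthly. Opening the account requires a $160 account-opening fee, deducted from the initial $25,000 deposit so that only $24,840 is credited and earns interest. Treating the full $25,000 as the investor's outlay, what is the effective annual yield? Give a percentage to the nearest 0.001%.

0.148%

Value after one year: 24,840 × (1 + 0.0079/12)^12 = 24,840 × 1.007929 = $25,036.95.
Effective yield on the $25,000 outlay: 25,036.95 / 25,000 − 1 = 0.001478 = 0.148%.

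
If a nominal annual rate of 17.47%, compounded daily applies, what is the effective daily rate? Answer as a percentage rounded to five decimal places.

With a nominal annual rate compounded daily, the periodic rate is the nominal rate divided by 365.
i = 0.1747 / 365 = 0.0004786 = 0.04786%.

0.04786%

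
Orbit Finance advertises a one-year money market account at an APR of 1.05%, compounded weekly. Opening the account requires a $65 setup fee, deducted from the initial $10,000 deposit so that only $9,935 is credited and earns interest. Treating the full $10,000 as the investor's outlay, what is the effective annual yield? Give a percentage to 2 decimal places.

0.40%

Value after one year: 9,935 × (1 + 0.0105/52)^52 = 9,935 × 1.010554 = $10,039.86.
Effective yield on the $10,000 outlay: 10,039.86 / 10,000 − 1 = 0.003986 = 0.40%.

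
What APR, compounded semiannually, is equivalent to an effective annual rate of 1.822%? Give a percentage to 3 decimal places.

(1 + r/2)^2 − 1 = 0.01822, so 1 + r/2 = 1.01822^(1/2).
r/2 = 0.009069, so r = 0.018138 = 1.814%.

1.814%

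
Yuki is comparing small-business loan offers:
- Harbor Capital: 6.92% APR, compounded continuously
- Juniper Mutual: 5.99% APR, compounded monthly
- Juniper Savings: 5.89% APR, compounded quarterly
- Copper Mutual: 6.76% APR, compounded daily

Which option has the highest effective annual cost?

Harbor Capital: e^0.0692 − 1 = 7.165%
Juniper Mutual: (1 + 0.0599/12)^12 − 1 = 6.157%
Juniper Savings: (1 + 0.0589/4)^4 − 1 = 6.021%
Copper Mutual: (1 + 0.0676/365)^365 − 1 = 6.993%
The highest effective annual rate is Harbor Capital at 7.165%.

Harbor Capital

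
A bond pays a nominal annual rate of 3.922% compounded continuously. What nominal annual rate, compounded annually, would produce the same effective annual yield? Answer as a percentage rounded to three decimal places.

EAR under continuous compounding: e^0.03922 − 1 = 0.039999.
Compounded annually, the equivalent nominal rate is the EAR itself: 4.000%.

4.000%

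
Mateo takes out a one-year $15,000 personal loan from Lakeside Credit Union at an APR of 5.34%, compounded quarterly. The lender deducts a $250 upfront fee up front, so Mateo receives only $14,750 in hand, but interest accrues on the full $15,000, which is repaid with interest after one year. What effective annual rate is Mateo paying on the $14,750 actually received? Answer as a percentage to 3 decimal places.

Amount owed after one year: 15,000 × (1 + 0.0534/4)^4 = 15,000 × 1.054479 = $15,817.18.
Effective rate on net proceeds: 15,817.18 / 14,750 − 1 = 0.072351 = 7.235%.

7.235%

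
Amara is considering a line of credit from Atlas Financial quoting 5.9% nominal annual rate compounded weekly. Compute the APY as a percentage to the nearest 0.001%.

EAR = (1 + 0.059/52)^52 − 1.
= 1.060740 − 1 = 6.074%.

6.074%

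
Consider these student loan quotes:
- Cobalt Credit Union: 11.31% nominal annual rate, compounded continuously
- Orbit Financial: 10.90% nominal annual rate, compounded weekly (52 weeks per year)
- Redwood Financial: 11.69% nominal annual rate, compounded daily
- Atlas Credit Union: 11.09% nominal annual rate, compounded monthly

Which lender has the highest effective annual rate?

Cobalt Credit Union: e^0.1131 − 1 = 11.974%
Orbit Financial: (1 + 0.1090/52)^52 − 1 = 11.504%
Redwood Financial: (1 + 0.1169/365)^365 − 1 = 12.399%
Atlas Credit Union: (1 + 0.1109/12)^12 − 1 = 11.671%
The highest effective annual rate is Redwood Financial at 12.399%.

Redwood Financial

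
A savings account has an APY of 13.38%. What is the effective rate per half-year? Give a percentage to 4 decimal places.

6.4800%

The per-half-year rate i satisfies (1 + i)^2 = 1 + 0.1338.
i = 1.1338^(1/2) − 1 = 0.0648005 = 6.4800%.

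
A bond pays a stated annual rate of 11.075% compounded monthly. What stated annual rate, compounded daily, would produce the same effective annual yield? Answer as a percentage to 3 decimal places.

EAR = (1 + 0.11075/12)^12 − 1 = 0.116548.
Solve (1 + r/365)^365 = 1.116548: r/365 = 1.116548^(1/365) − 1 = 0.000302, so r = 0.110259 = 11.026%.

11.026%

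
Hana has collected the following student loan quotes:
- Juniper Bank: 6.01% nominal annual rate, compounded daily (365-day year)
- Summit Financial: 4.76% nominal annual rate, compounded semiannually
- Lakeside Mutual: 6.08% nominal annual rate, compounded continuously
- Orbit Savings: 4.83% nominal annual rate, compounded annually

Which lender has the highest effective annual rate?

Juniper Bank: (1 + 0.0601/365)^365 − 1 = 6.194%
Summit Financial: (1 + 0.0476/2)^2 − 1 = 4.817%
Lakeside Mutual: e^0.0608 − 1 = 6.269%
Orbit Savings: compounded annually, EAR = 4.830%
The highest effective annual rate is Lakeside Mutual at 6.269%.

Lakeside Mutual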